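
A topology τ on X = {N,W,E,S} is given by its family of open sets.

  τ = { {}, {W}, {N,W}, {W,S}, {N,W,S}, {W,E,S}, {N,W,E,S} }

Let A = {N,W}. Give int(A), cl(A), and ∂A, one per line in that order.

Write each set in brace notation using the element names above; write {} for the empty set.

int(A) = {N,W}
cl(A)  = {N,W,E,S}
∂A     = {E,S}

open subsets of A: {}, {W}, {N,W}; so int(A) = {N,W}
closure: X∖int(X∖A) = X∖{} = {N,W,E,S}
∂A = {N,W,E,S} minus {N,W} = {E,S}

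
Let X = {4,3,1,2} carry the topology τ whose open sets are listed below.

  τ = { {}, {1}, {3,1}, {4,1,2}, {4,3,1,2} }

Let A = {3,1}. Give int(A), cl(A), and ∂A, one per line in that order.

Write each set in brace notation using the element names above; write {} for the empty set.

U open, U⊆A: {}, {1}, {3,1}. int(A) = ⋃ = {3,1}
X∖A={4,2}, int(X∖A)={}, hence cl(A)={4,3,1,2}
∂A: remove int from cl → {4,2}

int(A) = {3,1}
cl(A)  = {4,3,1,2}
∂A     = {4,2}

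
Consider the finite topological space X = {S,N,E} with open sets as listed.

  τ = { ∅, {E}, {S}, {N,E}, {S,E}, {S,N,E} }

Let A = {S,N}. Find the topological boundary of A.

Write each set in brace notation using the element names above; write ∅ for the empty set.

{N}

interior: largest open inside A is {S} (from ∅, {S})
cl via duality: int({E}) = {E}, so X∖{E} = {S,N}
cl∖int = {N}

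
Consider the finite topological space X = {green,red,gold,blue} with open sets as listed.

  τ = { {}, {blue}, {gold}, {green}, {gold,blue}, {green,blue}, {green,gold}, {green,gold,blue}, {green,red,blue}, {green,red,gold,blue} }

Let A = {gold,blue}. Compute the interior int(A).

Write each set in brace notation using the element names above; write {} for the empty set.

{gold,blue}

open subsets of A: {}, {gold}, {blue}, {gold,blue}; so int(A) = {gold,blue}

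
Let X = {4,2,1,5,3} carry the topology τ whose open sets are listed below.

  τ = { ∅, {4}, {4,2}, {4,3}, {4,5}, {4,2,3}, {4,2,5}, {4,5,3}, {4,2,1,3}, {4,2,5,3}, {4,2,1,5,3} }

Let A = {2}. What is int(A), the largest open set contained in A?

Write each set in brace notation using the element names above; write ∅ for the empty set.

interior: largest open inside A is ∅ (from ∅)

∅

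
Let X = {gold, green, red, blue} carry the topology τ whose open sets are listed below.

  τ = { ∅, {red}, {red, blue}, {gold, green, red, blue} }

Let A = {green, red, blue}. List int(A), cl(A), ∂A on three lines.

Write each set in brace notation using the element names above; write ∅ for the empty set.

int(A) = {red, blue}
cl(A)  = {gold, green, red, blue}
∂A     = {gold, green}

opens ⊆ A: ∅, {red}, {red, blue}; union → int = {red, blue}
complement {gold}; its interior ∅; cl(A) = X∖∅ = {gold, green, red, blue}
boundary = {gold, green, red, blue} ∖ {red, blue} = {gold, green}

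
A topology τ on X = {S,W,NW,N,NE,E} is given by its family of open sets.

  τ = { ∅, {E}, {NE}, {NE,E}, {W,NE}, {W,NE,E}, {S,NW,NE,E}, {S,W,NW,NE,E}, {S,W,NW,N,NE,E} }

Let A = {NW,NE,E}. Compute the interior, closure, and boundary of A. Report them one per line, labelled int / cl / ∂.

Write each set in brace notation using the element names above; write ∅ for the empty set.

interior: largest open inside A is {NE,E} (from ∅, {E}, {NE}, {NE,E})
cl via duality: int({S,W,N}) = ∅, so X∖∅ = {S,W,NW,N,NE,E}
cl∖int = {S,W,NW,N}

int(A) = {NE,E}
cl(A)  = {S,W,NW,N,NE,E}
∂A     = {S,W,NW,N}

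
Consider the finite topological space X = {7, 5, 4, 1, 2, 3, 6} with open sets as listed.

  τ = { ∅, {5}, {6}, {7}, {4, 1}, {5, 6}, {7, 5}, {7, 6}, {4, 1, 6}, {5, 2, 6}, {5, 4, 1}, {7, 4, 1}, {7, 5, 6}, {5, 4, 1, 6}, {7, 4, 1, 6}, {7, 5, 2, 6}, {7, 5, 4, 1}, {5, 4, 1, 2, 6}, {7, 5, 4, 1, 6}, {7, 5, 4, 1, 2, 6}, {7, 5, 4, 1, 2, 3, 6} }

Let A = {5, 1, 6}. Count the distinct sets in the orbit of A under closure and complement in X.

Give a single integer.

12

X∖A={7, 4, 2, 3}, int(X∖A)={7}, hence cl(A)={5, 4, 1, 2, 3, 6}
Orbit (k=closure, c=complement):
  1. A     = {5, 1, 6}
  2. kA    = {5, 4, 1, 2, 3, 6}
  3. cA    = {7, 4, 2, 3}
  4. ckA   = {7}
  5. kcA   = {7, 4, 1, 2, 3}
  6. kckA  = {7, 3}
  7. ckcA  = {5, 6}
  8. ckckA = {5, 4, 1, 2, 6}
  9. kckcA = {5, 2, 3, 6}
  10. ckckcA = {7, 4, 1}
  11. kckckcA = {7, 4, 1, 3}
  12. ckckckcA = {5, 2, 6}
(closed under both — stop)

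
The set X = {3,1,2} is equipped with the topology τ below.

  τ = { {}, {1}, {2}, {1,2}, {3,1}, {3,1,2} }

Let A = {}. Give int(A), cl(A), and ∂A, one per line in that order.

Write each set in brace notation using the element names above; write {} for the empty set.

U open, U⊆A: {}. int(A) = ⋃ = {}
X∖A={3,1,2}, int(X∖A)={3,1,2}, hence cl(A)={}
∂A: remove int from cl → {}

int(A) = {}
cl(A)  = {}
∂A     = {}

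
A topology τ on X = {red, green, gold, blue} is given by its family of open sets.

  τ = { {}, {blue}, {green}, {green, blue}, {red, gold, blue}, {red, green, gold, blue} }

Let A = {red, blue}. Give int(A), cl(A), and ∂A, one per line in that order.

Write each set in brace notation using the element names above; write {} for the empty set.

int(A) = {blue}
cl(A)  = {red, gold, blue}
∂A     = {red, gold}

open subsets of A: {}, {blue}; so int(A) = {blue}
closure: X∖int(X∖A) = X∖{green} = {red, gold, blue}
∂A = {red, gold, blue} minus {blue} = {red, gold}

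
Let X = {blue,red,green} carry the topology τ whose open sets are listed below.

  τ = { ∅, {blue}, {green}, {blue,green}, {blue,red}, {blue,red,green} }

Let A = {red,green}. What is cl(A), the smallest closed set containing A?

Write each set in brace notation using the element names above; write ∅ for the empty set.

X∖A={blue}, int(X∖A)={blue}, hence cl(A)={red,green}

{red,green}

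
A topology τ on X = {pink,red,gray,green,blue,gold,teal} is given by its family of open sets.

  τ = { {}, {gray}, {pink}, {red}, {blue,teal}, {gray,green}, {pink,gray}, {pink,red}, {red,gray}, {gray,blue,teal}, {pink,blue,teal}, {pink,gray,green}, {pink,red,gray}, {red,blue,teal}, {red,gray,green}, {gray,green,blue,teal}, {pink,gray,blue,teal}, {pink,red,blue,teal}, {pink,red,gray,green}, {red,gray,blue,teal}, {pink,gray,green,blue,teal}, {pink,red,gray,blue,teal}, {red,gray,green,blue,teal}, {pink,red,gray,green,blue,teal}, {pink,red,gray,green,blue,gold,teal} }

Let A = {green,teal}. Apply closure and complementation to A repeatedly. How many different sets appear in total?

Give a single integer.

10

closure: X∖int(X∖A) = X∖{pink,red,gray} = {green,blue,gold,teal}
Let k=closure and c=complement:
  1. A     = {green,teal}
  2. kA    = {green,blue,gold,teal}
  3. cA    = {pink,red,gray,blue,gold}
  4. ckA   = {pink,red,gray}
  5. kcA   = {pink,red,gray,green,blue,gold,teal}
  6. kckA  = {pink,red,gray,green,gold}
  7. ckcA  = {}
  8. ckckA = {blue,teal}
  9. kckckA = {blue,gold,teal}
  10. ckckckA = {pink,red,gray,green}
— saturated at 10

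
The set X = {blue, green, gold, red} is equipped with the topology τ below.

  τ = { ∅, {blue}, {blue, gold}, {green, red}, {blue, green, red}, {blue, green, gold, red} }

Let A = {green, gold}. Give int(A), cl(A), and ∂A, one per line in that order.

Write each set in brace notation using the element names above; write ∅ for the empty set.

interior: largest open inside A is ∅ (from ∅)
cl via duality: int({blue, red}) = {blue}, so X∖{blue} = {green, gold, red}
cl∖int = {green, gold, red}

int(A) = ∅
cl(A)  = {green, gold, red}
∂A     = {green, gold, red}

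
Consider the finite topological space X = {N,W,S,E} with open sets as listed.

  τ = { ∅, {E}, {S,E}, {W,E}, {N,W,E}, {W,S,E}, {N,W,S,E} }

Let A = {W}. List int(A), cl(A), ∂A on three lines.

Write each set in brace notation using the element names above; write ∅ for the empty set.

int(A) = ∅
cl(A)  = {N,W}
∂A     = {N,W}

interior: largest open inside A is ∅ (from ∅)
cl via duality: int({N,S,E}) = {S,E}, so X∖{S,E} = {N,W}
cl∖int = {N,W}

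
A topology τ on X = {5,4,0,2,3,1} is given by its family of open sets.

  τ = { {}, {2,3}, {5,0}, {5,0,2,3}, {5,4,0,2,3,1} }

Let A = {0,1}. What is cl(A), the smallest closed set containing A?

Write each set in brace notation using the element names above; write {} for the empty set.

cl via duality: int({5,4,2,3}) = {2,3}, so X∖{2,3} = {5,4,0,1}

{5,4,0,1}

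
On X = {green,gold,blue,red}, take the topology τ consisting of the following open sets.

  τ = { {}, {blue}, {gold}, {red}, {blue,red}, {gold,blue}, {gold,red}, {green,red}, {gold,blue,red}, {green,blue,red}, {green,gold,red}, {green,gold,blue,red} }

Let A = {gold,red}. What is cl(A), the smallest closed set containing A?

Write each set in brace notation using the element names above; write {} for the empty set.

X∖A={green,blue}, int(X∖A)={blue}, hence cl(A)={green,gold,red}

{green,gold,red}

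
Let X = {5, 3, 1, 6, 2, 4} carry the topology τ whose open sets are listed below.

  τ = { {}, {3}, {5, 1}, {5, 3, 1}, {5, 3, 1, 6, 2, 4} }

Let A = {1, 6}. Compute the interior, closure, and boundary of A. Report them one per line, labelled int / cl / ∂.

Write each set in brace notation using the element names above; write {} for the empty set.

int(A) = {}
cl(A)  = {5, 1, 6, 2, 4}
∂A     = {5, 1, 6, 2, 4}

U open, U⊆A: {}. int(A) = ⋃ = {}
X∖A={5, 3, 2, 4}, int(X∖A)={3}, hence cl(A)={5, 1, 6, 2, 4}
∂A: remove int from cl → {5, 1, 6, 2, 4}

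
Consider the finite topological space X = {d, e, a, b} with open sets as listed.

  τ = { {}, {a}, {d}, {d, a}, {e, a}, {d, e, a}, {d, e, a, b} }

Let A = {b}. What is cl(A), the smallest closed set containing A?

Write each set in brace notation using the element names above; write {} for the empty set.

cl via duality: int({d, e, a}) = {d, e, a}, so X∖{d, e, a} = {b}

{b}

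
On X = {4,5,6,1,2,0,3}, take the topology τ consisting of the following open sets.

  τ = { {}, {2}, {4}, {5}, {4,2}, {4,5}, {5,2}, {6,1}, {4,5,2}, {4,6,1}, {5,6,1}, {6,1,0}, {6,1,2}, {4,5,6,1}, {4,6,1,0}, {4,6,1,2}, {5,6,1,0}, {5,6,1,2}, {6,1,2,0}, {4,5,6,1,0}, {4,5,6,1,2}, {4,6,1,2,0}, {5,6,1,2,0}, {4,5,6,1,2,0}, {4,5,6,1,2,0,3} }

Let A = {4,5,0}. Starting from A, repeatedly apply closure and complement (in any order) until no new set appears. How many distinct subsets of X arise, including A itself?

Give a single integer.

8

cl via duality: int({6,1,2,3}) = {6,1,2}, so X∖{6,1,2} = {4,5,0,3}
Write k for closure, c for complement:
  1. A     = {4,5,0}
  2. kA    = {4,5,0,3}
  3. cA    = {6,1,2,3}
  4. ckA   = {6,1,2}
  5. kcA   = {6,1,2,0,3}
  6. ckcA  = {4,5}
  7. kckcA = {4,5,3}
  8. ckckcA = {6,1,2,0}
applying k or c yields no new set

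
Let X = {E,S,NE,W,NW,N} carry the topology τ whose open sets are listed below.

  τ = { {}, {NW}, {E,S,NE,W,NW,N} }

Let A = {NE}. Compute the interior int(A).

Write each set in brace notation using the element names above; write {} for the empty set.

opens ⊆ A: {}; union → int = {}

{}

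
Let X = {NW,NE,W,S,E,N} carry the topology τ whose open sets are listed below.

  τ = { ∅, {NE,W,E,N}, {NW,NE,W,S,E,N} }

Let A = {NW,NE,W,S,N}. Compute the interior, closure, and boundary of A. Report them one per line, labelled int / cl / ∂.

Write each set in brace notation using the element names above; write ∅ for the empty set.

open subsets of A: ∅; so int(A) = ∅
closure: X∖int(X∖A) = X∖∅ = {NW,NE,W,S,E,N}
∂A = {NW,NE,W,S,E,N} minus ∅ = {NW,NE,W,S,E,N}

int(A) = ∅
cl(A)  = {NW,NE,W,S,E,N}
∂A     = {NW,NE,W,S,E,N}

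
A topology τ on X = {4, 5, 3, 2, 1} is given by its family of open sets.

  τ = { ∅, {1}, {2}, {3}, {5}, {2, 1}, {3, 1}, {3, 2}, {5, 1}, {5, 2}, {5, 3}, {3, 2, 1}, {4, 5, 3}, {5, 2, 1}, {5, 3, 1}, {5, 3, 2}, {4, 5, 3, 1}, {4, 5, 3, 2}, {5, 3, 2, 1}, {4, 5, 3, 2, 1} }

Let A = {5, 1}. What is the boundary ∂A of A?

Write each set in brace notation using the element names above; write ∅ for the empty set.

{4}

U open, U⊆A: ∅, {1}, {5}, {5, 1}. int(A) = ⋃ = {5, 1}
X∖A={4, 3, 2}, int(X∖A)={3, 2}, hence cl(A)={4, 5, 1}
∂A: remove int from cl → {4}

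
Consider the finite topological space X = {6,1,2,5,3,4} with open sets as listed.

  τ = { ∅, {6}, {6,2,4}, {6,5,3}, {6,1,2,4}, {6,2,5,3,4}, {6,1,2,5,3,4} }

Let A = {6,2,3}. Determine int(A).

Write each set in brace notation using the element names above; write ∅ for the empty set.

opens ⊆ A: ∅, {6}; union → int = {6}

{6}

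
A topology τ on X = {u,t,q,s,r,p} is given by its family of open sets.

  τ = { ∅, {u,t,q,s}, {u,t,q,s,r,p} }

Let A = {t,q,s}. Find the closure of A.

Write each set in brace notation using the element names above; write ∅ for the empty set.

{u,t,q,s,r,p}

X∖A={u,r,p}, int(X∖A)=∅, hence cl(A)={u,t,q,s,r,p}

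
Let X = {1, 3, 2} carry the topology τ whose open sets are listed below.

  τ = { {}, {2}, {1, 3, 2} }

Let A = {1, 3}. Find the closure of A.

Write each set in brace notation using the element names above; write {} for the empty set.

closure: X∖int(X∖A) = X∖{2} = {1, 3}

{1, 3}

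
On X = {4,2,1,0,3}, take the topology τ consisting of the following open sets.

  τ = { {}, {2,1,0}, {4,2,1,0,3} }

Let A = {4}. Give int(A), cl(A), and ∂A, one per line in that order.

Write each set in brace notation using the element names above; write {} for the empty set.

int(A) = {}
cl(A)  = {4,3}
∂A     = {4,3}

interior: largest open inside A is {} (from {})
cl via duality: int({2,1,0,3}) = {2,1,0}, so X∖{2,1,0} = {4,3}
cl∖int = {4,3}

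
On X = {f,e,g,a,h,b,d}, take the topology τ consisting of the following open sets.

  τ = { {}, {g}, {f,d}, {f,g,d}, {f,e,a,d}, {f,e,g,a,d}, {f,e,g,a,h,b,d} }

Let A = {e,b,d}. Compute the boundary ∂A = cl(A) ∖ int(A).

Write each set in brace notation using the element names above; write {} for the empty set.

{f,e,a,h,b,d}

opens ⊆ A: {}; union → int = {}
complement {f,g,a,h}; its interior {g}; cl(A) = X∖{g} = {f,e,a,h,b,d}
boundary = {f,e,a,h,b,d} ∖ {} = {f,e,a,h,b,d}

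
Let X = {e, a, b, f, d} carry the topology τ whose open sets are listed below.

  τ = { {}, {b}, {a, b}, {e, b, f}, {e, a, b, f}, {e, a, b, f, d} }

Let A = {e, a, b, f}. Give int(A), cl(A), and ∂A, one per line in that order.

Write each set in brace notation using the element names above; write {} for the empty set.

opens ⊆ A: {}, {b}, {a, b}, {e, b, f}, {e, a, b, f}; union → int = {e, a, b, f}
complement {d}; its interior {}; cl(A) = X∖{} = {e, a, b, f, d}
boundary = {e, a, b, f, d} ∖ {e, a, b, f} = {d}

int(A) = {e, a, b, f}
cl(A)  = {e, a, b, f, d}
∂A     = {d}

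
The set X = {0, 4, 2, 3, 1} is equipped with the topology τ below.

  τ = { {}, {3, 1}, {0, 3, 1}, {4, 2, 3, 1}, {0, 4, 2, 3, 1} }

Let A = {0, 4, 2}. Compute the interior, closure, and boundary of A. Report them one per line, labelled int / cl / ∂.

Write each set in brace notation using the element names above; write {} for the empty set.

int(A) = {}
cl(A)  = {0, 4, 2}
∂A     = {0, 4, 2}

opens ⊆ A: {}; union → int = {}
complement {3, 1}; its interior {3, 1}; cl(A) = X∖{3, 1} = {0, 4, 2}
boundary = {0, 4, 2} ∖ {} = {0, 4, 2}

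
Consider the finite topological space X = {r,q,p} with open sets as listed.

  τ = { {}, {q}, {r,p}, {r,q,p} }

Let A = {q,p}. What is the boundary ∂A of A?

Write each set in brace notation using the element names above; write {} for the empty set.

interior: largest open inside A is {q} (from {}, {q})
cl via duality: int({r}) = {}, so X∖{} = {r,q,p}
cl∖int = {r,p}

{r,p}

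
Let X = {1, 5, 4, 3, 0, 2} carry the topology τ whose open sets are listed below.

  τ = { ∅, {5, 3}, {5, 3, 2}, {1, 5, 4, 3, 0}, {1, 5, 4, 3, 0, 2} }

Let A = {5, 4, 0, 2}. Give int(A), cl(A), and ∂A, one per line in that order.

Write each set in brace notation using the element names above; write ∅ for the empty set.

int(A) = ∅
cl(A)  = {1, 5, 4, 3, 0, 2}
∂A     = {1, 5, 4, 3, 0, 2}

interior: largest open inside A is ∅ (from ∅)
cl via duality: int({1, 3}) = ∅, so X∖∅ = {1, 5, 4, 3, 0, 2}
cl∖int = {1, 5, 4, 3, 0, 2}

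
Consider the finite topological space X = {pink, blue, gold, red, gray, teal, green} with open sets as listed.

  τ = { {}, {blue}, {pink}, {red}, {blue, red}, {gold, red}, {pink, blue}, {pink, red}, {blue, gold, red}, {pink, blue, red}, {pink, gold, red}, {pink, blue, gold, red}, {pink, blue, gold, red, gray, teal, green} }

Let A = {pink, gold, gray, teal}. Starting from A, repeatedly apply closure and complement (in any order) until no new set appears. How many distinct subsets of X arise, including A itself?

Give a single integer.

X∖A={blue, red, green}, int(X∖A)={blue, red}, hence cl(A)={pink, gold, gray, teal, green}
Orbit (k=closure, c=complement):
  1. A     = {pink, gold, gray, teal}
  2. kA    = {pink, gold, gray, teal, green}
  3. cA    = {blue, red, green}
  4. ckA   = {blue, red}
  5. kcA   = {blue, gold, red, gray, teal, green}
  6. ckcA  = {pink}
  7. kckcA = {pink, gray, teal, green}
  8. ckckcA = {blue, gold, red}
(closed under both — stop)

8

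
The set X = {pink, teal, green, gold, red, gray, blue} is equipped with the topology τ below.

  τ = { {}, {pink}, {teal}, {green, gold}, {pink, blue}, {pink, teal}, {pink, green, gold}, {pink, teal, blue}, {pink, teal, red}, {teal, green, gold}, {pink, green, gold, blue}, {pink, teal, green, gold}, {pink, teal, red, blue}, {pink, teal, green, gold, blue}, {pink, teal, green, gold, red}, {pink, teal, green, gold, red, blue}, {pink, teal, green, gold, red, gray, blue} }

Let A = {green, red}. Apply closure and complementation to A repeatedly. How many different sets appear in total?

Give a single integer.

10

X∖A={pink, teal, gold, gray, blue}, int(X∖A)={pink, teal, blue}, hence cl(A)={green, gold, red, gray}
Orbit (k=closure, c=complement):
  1. A     = {green, red}
  2. kA    = {green, gold, red, gray}
  3. cA    = {pink, teal, gold, gray, blue}
  4. ckA   = {pink, teal, blue}
  5. kcA   = {pink, teal, green, gold, red, gray, blue}
  6. kckA  = {pink, teal, red, gray, blue}
  7. ckcA  = {}
  8. ckckA = {green, gold}
  9. kckckA = {green, gold, gray}
  10. ckckckA = {pink, teal, red, blue}
(closed under both — stop)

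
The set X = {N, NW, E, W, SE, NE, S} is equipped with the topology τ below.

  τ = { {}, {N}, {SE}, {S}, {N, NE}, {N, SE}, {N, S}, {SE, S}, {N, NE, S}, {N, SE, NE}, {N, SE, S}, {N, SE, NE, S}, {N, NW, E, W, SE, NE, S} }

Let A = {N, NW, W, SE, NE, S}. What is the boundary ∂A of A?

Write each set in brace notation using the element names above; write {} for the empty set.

{NW, E, W}

interior: largest open inside A is {N, SE, NE, S} (from {}, {S}, {N}, {SE}, {N, SE}, {N, S}, {N, NE}, {SE, S}, {N, NE, S}, {N, SE, S}, {N, SE, NE}, {N, SE, NE, S})
cl via duality: int({E}) = {}, so X∖{} = {N, NW, E, W, SE, NE, S}
cl∖int = {NW, E, W}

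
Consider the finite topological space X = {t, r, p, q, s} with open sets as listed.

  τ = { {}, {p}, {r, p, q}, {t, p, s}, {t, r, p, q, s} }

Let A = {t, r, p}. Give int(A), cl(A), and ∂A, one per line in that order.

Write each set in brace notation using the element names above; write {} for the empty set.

int(A) = {p}
cl(A)  = {t, r, p, q, s}
∂A     = {t, r, q, s}

interior: largest open inside A is {p} (from {}, {p})
cl via duality: int({q, s}) = {}, so X∖{} = {t, r, p, q, s}
cl∖int = {t, r, q, s}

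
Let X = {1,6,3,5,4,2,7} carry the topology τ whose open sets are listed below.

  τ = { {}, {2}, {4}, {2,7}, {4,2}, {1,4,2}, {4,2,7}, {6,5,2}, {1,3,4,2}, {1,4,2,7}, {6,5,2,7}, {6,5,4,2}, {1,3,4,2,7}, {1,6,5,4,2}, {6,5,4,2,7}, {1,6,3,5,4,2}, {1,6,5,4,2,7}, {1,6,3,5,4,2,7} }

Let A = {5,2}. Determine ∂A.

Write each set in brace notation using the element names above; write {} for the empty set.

open subsets of A: {}, {2}; so int(A) = {2}
closure: X∖int(X∖A) = X∖{4} = {1,6,3,5,2,7}
∂A = {1,6,3,5,2,7} minus {2} = {1,6,3,5,7}

{1,6,3,5,7}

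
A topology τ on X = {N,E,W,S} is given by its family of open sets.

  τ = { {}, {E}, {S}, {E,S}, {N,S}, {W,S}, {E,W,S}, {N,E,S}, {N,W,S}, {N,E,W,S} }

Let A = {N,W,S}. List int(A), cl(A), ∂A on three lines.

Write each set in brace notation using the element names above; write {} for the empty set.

int(A) = {N,W,S}
cl(A)  = {N,W,S}
∂A     = {}

U open, U⊆A: {}, {S}, {N,S}, {W,S}, {N,W,S}. int(A) = ⋃ = {N,W,S}
X∖A={E}, int(X∖A)={E}, hence cl(A)={N,W,S}
∂A: remove int from cl → {}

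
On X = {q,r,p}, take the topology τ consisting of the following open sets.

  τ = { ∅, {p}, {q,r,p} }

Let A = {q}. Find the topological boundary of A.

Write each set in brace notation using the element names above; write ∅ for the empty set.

{q,r}

opens ⊆ A: ∅; union → int = ∅
complement {r,p}; its interior {p}; cl(A) = X∖{p} = {q,r}
boundary = {q,r} ∖ ∅ = {q,r}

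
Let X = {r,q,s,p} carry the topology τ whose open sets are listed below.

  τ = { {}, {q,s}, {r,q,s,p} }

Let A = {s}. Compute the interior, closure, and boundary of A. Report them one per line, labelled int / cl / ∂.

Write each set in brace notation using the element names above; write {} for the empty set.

interior: largest open inside A is {} (from {})
cl via duality: int({r,q,p}) = {}, so X∖{} = {r,q,s,p}
cl∖int = {r,q,s,p}

int(A) = {}
cl(A)  = {r,q,s,p}
∂A     = {r,q,s,p}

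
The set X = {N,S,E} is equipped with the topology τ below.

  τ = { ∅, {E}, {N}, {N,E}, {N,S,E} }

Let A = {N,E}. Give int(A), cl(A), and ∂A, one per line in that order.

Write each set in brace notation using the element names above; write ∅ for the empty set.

opens ⊆ A: ∅, {E}, {N}, {N,E}; union → int = {N,E}
complement {S}; its interior ∅; cl(A) = X∖∅ = {N,S,E}
boundary = {N,S,E} ∖ {N,E} = {S}

int(A) = {N,E}
cl(A)  = {N,S,E}
∂A     = {S}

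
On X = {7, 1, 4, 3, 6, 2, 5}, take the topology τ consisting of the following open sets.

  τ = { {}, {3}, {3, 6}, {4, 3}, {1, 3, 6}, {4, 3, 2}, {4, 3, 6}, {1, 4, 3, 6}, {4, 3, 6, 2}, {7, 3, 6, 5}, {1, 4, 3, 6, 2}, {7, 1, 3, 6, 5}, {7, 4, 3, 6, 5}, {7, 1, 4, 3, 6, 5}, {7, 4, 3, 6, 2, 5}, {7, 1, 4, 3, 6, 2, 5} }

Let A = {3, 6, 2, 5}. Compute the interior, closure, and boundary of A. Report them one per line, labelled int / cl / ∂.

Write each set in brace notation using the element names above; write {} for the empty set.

interior: largest open inside A is {3, 6} (from {}, {3}, {3, 6})
cl via duality: int({7, 1, 4}) = {}, so X∖{} = {7, 1, 4, 3, 6, 2, 5}
cl∖int = {7, 1, 4, 2, 5}

int(A) = {3, 6}
cl(A)  = {7, 1, 4, 3, 6, 2, 5}
∂A     = {7, 1, 4, 2, 5}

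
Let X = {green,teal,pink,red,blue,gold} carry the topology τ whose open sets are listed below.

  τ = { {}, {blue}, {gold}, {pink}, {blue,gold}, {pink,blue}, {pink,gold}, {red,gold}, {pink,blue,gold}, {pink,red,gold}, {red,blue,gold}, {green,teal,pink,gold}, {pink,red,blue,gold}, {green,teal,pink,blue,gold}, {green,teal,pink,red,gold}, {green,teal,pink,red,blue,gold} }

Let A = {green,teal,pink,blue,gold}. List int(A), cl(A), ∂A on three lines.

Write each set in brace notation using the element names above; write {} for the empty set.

U open, U⊆A: {}, {gold}, {pink}, {blue}, {pink,gold}, {blue,gold}, {pink,blue}, {pink,blue,gold}, {green,teal,pink,gold}, {green,teal,pink,blue,gold}. int(A) = ⋃ = {green,teal,pink,blue,gold}
X∖A={red}, int(X∖A)={}, hence cl(A)={green,teal,pink,red,blue,gold}
∂A: remove int from cl → {red}

int(A) = {green,teal,pink,blue,gold}
cl(A)  = {green,teal,pink,red,blue,gold}
∂A     = {red}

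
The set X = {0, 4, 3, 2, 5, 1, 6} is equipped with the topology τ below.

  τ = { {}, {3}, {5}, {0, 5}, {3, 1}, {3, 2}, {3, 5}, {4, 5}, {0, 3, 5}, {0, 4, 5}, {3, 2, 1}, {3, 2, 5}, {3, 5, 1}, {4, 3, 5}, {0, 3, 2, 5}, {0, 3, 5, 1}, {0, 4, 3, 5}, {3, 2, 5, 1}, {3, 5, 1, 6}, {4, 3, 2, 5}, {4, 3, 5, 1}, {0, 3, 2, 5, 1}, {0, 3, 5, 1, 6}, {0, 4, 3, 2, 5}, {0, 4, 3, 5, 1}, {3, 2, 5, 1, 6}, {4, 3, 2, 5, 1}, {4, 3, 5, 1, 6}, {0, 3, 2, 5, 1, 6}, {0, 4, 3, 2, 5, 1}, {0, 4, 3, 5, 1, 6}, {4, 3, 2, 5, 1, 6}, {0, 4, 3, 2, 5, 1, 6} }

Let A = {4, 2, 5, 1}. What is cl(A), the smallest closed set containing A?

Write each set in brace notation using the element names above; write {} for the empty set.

cl via duality: int({0, 3, 6}) = {3}, so X∖{3} = {0, 4, 2, 5, 1, 6}

{0, 4, 2, 5, 1, 6}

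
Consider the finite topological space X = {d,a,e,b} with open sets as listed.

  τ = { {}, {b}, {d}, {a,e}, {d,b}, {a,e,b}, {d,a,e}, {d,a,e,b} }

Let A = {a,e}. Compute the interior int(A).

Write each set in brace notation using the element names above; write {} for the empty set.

open subsets of A: {}, {a,e}; so int(A) = {a,e}

{a,e}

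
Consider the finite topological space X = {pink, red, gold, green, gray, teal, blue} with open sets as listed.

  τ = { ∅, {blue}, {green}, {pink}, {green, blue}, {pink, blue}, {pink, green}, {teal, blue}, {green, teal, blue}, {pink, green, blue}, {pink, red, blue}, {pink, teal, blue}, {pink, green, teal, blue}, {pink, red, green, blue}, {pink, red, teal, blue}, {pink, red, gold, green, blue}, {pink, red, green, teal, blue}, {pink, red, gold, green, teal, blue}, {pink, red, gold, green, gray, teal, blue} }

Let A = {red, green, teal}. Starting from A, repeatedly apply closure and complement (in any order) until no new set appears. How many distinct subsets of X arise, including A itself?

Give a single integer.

8

closure: X∖int(X∖A) = X∖{pink, blue} = {red, gold, green, gray, teal}
Let k=closure and c=complement:
  1. A     = {red, green, teal}
  2. kA    = {red, gold, green, gray, teal}
  3. cA    = {pink, gold, gray, blue}
  4. ckA   = {pink, blue}
  5. kcA   = {pink, red, gold, gray, teal, blue}
  6. ckcA  = {green}
  7. kckcA = {gold, green, gray}
  8. ckckcA = {pink, red, teal, blue}
— saturated at 8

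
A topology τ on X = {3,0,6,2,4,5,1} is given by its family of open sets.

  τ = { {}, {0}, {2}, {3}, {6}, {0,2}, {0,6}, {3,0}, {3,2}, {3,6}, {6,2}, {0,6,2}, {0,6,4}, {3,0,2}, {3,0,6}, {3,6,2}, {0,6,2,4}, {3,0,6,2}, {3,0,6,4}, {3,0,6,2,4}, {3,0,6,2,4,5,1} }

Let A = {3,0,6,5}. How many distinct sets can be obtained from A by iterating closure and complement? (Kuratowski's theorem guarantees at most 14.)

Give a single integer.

closure: X∖int(X∖A) = X∖{2} = {3,0,6,4,5,1}
Let k=closure and c=complement:
  1. A     = {3,0,6,5}
  2. kA    = {3,0,6,4,5,1}
  3. cA    = {2,4,1}
  4. ckA   = {2}
  5. kcA   = {2,4,5,1}
  6. kckA  = {2,5,1}
  7. ckcA  = {3,0,6}
  8. ckckA = {3,0,6,4}
— saturated at 8

8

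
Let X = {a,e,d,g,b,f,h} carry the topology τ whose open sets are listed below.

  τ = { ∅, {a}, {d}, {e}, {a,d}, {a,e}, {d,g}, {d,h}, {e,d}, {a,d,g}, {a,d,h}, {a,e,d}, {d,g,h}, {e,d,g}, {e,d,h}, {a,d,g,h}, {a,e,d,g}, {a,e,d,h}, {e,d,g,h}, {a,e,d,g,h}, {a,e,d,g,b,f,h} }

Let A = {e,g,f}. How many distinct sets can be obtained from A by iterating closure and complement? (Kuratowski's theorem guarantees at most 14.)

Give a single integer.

8

X∖A={a,d,b,h}, int(X∖A)={a,d,h}, hence cl(A)={e,g,b,f}
Orbit (k=closure, c=complement):
  1. A     = {e,g,f}
  2. kA    = {e,g,b,f}
  3. cA    = {a,d,b,h}
  4. ckA   = {a,d,h}
  5. kcA   = {a,d,g,b,f,h}
  6. ckcA  = {e}
  7. kckcA = {e,b,f}
  8. ckckcA = {a,d,g,h}
(closed under both — stop)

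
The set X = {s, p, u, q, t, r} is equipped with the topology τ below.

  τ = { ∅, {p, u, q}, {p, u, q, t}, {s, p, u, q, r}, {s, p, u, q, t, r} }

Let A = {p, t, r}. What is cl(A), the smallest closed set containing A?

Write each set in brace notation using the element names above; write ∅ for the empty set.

{s, p, u, q, t, r}

cl via duality: int({s, u, q}) = ∅, so X∖∅ = {s, p, u, q, t, r}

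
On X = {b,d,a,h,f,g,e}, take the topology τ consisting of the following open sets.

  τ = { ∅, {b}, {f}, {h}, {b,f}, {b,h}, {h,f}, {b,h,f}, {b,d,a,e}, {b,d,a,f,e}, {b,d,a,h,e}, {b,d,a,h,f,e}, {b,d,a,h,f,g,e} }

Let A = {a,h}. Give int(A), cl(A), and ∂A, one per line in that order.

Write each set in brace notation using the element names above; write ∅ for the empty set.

int(A) = {h}
cl(A)  = {d,a,h,g,e}
∂A     = {d,a,g,e}

U open, U⊆A: ∅, {h}. int(A) = ⋃ = {h}
X∖A={b,d,f,g,e}, int(X∖A)={b,f}, hence cl(A)={d,a,h,g,e}
∂A: remove int from cl → {d,a,g,e}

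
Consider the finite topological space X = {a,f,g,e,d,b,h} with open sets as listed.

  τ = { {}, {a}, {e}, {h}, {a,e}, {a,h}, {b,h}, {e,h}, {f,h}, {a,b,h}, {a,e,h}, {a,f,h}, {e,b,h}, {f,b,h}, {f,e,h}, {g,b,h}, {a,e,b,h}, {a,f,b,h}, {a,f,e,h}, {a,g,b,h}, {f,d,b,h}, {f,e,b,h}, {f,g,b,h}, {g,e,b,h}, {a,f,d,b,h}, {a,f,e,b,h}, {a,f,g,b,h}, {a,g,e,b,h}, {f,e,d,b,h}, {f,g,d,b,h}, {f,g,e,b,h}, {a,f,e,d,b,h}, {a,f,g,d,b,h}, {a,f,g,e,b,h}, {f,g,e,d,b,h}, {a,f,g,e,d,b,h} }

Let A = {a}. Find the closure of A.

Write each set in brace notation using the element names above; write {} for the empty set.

{a}

complement {f,g,e,d,b,h}; its interior {f,g,e,d,b,h}; cl(A) = X∖{f,g,e,d,b,h} = {a}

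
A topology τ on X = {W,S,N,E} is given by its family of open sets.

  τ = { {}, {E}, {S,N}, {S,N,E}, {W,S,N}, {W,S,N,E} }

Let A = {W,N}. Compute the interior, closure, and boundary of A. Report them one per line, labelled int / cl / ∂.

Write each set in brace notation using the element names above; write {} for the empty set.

int(A) = {}
cl(A)  = {W,S,N}
∂A     = {W,S,N}

opens ⊆ A: {}; union → int = {}
complement {S,E}; its interior {E}; cl(A) = X∖{E} = {W,S,N}
boundary = {W,S,N} ∖ {} = {W,S,N}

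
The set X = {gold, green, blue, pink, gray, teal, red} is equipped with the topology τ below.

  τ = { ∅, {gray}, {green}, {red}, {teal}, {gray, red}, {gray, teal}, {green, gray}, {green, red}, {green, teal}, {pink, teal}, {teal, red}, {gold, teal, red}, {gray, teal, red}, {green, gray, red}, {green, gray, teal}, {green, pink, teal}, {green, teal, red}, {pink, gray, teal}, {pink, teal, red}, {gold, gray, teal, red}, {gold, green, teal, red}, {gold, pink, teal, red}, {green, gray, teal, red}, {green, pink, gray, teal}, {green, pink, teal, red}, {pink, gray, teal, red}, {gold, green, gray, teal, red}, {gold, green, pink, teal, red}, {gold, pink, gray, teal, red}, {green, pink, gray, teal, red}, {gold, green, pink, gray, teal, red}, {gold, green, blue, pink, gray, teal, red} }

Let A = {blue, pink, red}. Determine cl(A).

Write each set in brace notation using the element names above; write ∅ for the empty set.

{gold, blue, pink, red}

complement {gold, green, gray, teal}; its interior {green, gray, teal}; cl(A) = X∖{green, gray, teal} = {gold, blue, pink, red}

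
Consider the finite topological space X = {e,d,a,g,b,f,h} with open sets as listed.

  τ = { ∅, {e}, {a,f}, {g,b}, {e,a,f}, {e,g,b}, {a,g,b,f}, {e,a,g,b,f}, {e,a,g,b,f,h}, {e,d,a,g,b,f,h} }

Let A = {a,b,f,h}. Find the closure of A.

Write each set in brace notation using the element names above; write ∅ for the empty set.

{d,a,g,b,f,h}

cl via duality: int({e,d,g}) = {e}, so X∖{e} = {d,a,g,b,f,h}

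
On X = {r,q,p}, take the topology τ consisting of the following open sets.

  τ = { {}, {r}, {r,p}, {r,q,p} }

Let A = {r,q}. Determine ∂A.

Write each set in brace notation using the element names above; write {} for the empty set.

interior: largest open inside A is {r} (from {}, {r})
cl via duality: int({p}) = {}, so X∖{} = {r,q,p}
cl∖int = {q,p}

{q,p}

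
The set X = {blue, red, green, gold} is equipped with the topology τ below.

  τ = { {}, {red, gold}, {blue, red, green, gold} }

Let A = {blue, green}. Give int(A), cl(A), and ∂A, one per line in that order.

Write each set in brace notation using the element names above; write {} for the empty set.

int(A) = {}
cl(A)  = {blue, green}
∂A     = {blue, green}

opens ⊆ A: {}; union → int = {}
complement {red, gold}; its interior {red, gold}; cl(A) = X∖{red, gold} = {blue, green}
boundary = {blue, green} ∖ {} = {blue, green}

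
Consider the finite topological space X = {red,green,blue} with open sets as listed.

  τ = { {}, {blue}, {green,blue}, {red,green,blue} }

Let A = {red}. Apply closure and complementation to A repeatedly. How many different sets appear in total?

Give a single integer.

cl via duality: int({green,blue}) = {green,blue}, so X∖{green,blue} = {red}
Write k for closure, c for complement:
  1. A     = {red}
  2. cA    = {green,blue}
  3. kcA   = {red,green,blue}
  4. ckcA  = {}
applying k or c yields no new set

4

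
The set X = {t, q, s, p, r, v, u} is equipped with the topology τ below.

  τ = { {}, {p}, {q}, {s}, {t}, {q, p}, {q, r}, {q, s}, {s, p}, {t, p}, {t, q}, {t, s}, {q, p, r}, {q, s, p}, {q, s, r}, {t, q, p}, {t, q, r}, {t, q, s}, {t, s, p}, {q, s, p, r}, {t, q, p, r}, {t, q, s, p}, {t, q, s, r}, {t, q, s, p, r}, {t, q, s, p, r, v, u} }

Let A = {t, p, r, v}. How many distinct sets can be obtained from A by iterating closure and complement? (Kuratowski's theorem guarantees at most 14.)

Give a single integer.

complement {q, s, u}; its interior {q, s}; cl(A) = X∖{q, s} = {t, p, r, v, u}
With k = closure, c = complement:
  1. A     = {t, p, r, v}
  2. kA    = {t, p, r, v, u}
  3. cA    = {q, s, u}
  4. ckA   = {q, s}
  5. kcA   = {q, s, r, v, u}
  6. ckcA  = {t, p}
  7. kckcA = {t, p, v, u}
  8. ckckcA = {q, s, r}
k, c of each give nothing new

8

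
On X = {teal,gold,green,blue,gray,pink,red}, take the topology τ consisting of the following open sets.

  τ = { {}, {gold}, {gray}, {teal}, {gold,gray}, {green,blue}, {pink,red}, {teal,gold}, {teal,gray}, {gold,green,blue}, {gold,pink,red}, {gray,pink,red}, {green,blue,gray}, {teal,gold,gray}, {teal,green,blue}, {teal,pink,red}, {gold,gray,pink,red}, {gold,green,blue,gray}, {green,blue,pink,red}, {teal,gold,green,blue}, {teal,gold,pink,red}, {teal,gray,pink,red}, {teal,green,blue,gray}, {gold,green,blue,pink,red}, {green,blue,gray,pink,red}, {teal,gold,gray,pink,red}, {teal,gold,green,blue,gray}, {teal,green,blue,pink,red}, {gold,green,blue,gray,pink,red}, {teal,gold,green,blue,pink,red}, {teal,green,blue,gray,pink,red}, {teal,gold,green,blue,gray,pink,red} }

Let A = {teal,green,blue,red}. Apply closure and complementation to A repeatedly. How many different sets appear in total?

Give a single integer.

complement {gold,gray,pink}; its interior {gold,gray}; cl(A) = X∖{gold,gray} = {teal,green,blue,pink,red}
With k = closure, c = complement:
  1. A     = {teal,green,blue,red}
  2. kA    = {teal,green,blue,pink,red}
  3. cA    = {gold,gray,pink}
  4. ckA   = {gold,gray}
  5. kcA   = {gold,gray,pink,red}
  6. ckcA  = {teal,green,blue}
k, c of each give nothing new

6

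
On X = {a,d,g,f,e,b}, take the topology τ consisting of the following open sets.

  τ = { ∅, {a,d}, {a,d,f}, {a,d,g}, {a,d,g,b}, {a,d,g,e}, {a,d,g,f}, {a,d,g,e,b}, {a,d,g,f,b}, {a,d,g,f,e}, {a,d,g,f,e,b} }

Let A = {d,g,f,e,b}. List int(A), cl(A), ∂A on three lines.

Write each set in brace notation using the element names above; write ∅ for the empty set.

open subsets of A: ∅; so int(A) = ∅
closure: X∖int(X∖A) = X∖∅ = {a,d,g,f,e,b}
∂A = {a,d,g,f,e,b} minus ∅ = {a,d,g,f,e,b}

int(A) = ∅
cl(A)  = {a,d,g,f,e,b}
∂A     = {a,d,g,f,e,b}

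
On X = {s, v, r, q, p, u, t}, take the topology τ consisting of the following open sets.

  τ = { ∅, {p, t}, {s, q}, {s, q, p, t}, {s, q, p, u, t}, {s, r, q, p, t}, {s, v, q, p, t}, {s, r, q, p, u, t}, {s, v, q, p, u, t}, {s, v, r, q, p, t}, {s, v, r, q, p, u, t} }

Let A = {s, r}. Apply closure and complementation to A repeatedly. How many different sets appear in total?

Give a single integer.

complement {v, q, p, u, t}; its interior {p, t}; cl(A) = X∖{p, t} = {s, v, r, q, u}
With k = closure, c = complement:
  1. A     = {s, r}
  2. kA    = {s, v, r, q, u}
  3. cA    = {v, q, p, u, t}
  4. ckA   = {p, t}
  5. kcA   = {s, v, r, q, p, u, t}
  6. kckA  = {v, r, p, u, t}
  7. ckcA  = ∅
  8. ckckA = {s, q}
k, c of each give nothing new

8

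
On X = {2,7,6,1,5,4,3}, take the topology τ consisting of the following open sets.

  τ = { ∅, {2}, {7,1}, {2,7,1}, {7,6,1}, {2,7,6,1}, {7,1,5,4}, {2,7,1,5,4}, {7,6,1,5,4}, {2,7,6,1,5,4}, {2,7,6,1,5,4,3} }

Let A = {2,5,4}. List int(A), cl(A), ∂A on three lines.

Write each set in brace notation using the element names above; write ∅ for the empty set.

opens ⊆ A: ∅, {2}; union → int = {2}
complement {7,6,1,3}; its interior {7,6,1}; cl(A) = X∖{7,6,1} = {2,5,4,3}
boundary = {2,5,4,3} ∖ {2} = {5,4,3}

int(A) = {2}
cl(A)  = {2,5,4,3}
∂A     = {5,4,3}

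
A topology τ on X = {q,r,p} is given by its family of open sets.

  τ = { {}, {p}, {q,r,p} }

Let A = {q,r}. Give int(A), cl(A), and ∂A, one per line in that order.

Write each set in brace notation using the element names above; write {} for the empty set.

int(A) = {}
cl(A)  = {q,r}
∂A     = {q,r}

U open, U⊆A: {}. int(A) = ⋃ = {}
X∖A={p}, int(X∖A)={p}, hence cl(A)={q,r}
∂A: remove int from cl → {q,r}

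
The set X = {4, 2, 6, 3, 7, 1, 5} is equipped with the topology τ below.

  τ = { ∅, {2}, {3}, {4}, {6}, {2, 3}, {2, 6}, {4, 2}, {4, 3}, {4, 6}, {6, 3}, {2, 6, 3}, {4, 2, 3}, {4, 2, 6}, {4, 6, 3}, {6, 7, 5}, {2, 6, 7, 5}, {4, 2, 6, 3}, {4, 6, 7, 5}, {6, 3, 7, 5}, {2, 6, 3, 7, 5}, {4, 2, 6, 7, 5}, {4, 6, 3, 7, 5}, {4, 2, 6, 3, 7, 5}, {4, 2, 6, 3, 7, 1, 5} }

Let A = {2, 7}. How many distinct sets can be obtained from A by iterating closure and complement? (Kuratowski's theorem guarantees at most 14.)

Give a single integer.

8

closure: X∖int(X∖A) = X∖{4, 6, 3} = {2, 7, 1, 5}
Let k=closure and c=complement:
  1. A     = {2, 7}
  2. kA    = {2, 7, 1, 5}
  3. cA    = {4, 6, 3, 1, 5}
  4. ckA   = {4, 6, 3}
  5. kcA   = {4, 6, 3, 7, 1, 5}
  6. ckcA  = {2}
  7. kckcA = {2, 1}
  8. ckckcA = {4, 6, 3, 7, 5}
— saturated at 8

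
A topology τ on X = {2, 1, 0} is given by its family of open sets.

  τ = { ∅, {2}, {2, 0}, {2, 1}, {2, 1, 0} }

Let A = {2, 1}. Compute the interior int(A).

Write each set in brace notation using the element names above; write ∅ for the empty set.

interior: largest open inside A is {2, 1} (from ∅, {2}, {2, 1})

{2, 1}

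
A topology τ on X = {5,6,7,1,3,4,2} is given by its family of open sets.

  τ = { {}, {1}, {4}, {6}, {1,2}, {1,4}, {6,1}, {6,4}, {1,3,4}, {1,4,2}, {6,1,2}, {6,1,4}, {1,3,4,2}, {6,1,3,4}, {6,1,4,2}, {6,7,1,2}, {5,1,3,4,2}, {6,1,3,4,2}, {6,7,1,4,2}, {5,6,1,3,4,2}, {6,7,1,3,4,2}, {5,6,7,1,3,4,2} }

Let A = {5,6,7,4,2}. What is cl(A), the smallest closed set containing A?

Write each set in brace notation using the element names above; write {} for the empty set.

{5,6,7,3,4,2}

complement {1,3}; its interior {1}; cl(A) = X∖{1} = {5,6,7,3,4,2}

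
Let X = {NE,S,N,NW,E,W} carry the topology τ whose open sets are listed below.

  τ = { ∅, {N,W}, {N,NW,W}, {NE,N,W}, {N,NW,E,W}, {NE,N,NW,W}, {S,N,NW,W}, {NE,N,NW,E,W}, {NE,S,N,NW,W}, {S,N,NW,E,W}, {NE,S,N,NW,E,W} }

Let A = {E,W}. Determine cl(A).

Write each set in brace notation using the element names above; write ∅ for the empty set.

{NE,S,N,NW,E,W}

closure: X∖int(X∖A) = X∖∅ = {NE,S,N,NW,E,W}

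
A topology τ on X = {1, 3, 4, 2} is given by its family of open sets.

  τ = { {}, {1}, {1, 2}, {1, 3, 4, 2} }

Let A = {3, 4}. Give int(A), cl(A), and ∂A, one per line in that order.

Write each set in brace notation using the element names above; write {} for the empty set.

U open, U⊆A: {}. int(A) = ⋃ = {}
X∖A={1, 2}, int(X∖A)={1, 2}, hence cl(A)={3, 4}
∂A: remove int from cl → {3, 4}

int(A) = {}
cl(A)  = {3, 4}
∂A     = {3, 4}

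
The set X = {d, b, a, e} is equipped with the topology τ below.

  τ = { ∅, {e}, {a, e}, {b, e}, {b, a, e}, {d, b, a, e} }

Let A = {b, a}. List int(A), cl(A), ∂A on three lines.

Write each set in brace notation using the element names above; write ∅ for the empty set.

interior: largest open inside A is ∅ (from ∅)
cl via duality: int({d, e}) = {e}, so X∖{e} = {d, b, a}
cl∖int = {d, b, a}

int(A) = ∅
cl(A)  = {d, b, a}
∂A     = {d, b, a}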